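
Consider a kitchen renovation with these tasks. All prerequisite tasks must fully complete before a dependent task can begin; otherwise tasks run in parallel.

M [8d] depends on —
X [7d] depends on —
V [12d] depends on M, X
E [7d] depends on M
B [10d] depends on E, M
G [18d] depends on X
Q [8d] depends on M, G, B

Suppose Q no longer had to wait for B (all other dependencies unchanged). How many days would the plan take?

Original critical path: M→E→B→Q = 8+7+10+8 = 33 ⇒ 33 days.
Dropping B→Q doesn't change Q's earliest start (25); another predecessor still binds.
After: X→G→Q = 7+18+8 = 33 → 33 days.

33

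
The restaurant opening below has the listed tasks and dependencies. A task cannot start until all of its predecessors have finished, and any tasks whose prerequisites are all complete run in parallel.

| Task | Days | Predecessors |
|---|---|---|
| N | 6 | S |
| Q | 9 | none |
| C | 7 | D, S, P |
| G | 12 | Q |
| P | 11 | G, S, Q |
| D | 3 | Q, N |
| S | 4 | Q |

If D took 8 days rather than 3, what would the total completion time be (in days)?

39

Actual critical path: Q→G→P→C = 9+12+11+7 = 39 ⇒ 39 days.
The longest path through D is only 29 days, so D has float 10.
The critical path is still Q→G→P→C; finish is now 39 days.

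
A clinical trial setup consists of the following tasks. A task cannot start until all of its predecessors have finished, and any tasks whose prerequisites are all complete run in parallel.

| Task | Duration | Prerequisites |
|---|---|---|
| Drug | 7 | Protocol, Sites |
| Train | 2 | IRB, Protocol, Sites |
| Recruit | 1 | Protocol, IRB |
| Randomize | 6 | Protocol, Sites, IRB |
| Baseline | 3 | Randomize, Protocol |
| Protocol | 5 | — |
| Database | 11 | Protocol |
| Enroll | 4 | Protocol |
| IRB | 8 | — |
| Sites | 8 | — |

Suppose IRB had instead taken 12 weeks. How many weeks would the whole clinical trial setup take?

Actual critical path: IRB→Randomize→Baseline = 8+6+3 = 17 ⇒ 17 weeks.
IRB lies on that path, so at 12 weeks the path becomes 21 weeks.
That remains the longest chain; total 21 weeks.

21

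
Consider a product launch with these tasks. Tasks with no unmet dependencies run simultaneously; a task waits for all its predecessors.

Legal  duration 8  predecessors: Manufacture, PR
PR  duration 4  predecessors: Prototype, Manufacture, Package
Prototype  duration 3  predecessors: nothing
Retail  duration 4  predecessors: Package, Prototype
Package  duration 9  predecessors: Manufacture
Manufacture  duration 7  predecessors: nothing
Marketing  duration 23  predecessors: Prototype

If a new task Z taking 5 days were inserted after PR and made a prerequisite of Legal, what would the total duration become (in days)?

Originally the schedule takes 28 days.
With Z inserted, Legal now waits for max(Manufacture, PR, Z).
New critical path: Manufacture→Package→PR→Z→Legal = 7+9+4+5+8 = 33 ⇒ 33 days.

33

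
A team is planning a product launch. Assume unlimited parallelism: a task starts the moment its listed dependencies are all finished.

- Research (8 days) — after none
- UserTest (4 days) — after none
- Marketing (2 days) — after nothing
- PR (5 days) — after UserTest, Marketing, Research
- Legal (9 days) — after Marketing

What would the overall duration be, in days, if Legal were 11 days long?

Baseline: Research→PR = 8+5 = 13 → 13 days.
The longest path through Legal is only 11 days, so Legal has float 2.
No other chain overtakes it, so the finish is 13 days.

13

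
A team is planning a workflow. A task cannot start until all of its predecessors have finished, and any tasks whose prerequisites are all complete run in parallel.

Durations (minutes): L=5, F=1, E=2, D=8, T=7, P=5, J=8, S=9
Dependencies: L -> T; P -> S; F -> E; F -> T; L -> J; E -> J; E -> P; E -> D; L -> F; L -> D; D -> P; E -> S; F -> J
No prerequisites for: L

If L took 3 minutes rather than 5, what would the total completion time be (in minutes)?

Baseline: L→F→E→D→P→S = 5+1+2+8+5+9 = 30 → 30 minutes.
Since L is critical, the -2 change carries straight to that chain (now 28 minutes).
The critical path is still L→F→E→D→P→S; finish is now 28 minutes.

28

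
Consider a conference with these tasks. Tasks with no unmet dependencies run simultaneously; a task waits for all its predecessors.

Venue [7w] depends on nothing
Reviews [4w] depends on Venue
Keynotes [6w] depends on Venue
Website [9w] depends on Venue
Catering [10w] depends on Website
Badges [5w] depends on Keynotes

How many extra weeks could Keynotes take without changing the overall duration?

8

Critical path: Venue→Website→Catering = 7+9+10 = 26, so the finish is 26 weeks.
Longest path through Keynotes: 18 weeks (earliest finish 13, latest finish 21).
So Keynotes can slip 21 − 13 = 8 weeks.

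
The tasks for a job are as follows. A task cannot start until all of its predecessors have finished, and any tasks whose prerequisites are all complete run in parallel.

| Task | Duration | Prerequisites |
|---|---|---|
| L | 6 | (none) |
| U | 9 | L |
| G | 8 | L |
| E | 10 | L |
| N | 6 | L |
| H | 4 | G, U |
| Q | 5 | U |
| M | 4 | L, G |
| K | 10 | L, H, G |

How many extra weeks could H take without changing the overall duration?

0

The longest chain is L→U→H→K = 6+9+4+10 = 29; overall finish 29 weeks.
H finishes as early as 19 and must finish by 19.
Slack of H = 15 − 15 = 0 weeks.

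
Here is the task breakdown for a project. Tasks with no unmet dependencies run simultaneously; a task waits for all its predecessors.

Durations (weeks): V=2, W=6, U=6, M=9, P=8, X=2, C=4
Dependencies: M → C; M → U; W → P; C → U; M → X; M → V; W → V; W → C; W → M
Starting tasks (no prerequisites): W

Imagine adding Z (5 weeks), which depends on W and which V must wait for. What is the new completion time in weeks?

25

Originally the project takes 25 weeks.
With Z inserted, V now waits for max(W, M, Z).
New critical path: W→M→C→U = 6+9+4+6 = 25 ⇒ 25 weeks.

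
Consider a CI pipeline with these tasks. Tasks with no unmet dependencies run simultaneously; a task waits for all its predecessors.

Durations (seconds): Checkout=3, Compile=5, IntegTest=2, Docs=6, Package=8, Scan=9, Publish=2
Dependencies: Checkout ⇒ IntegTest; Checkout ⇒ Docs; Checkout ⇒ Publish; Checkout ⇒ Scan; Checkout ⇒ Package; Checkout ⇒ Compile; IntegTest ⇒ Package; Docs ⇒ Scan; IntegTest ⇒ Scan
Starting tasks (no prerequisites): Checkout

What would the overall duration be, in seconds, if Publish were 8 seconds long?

Actual critical path: Checkout→Docs→Scan = 3+6+9 = 18 ⇒ 18 seconds.
The longest path through Publish is only 5 seconds, so Publish has float 13.
The critical path is still Checkout→Docs→Scan; finish is now 18 seconds.

18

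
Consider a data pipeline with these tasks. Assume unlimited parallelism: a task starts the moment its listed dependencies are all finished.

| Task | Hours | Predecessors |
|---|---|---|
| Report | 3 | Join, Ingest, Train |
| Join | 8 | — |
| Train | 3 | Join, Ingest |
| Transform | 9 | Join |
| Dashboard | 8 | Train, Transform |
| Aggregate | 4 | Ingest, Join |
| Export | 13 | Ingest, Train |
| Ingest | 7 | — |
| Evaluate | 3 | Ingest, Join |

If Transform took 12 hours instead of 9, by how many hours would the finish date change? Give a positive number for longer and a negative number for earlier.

3

Actual critical path: Join→Transform→Dashboard = 8+9+8 = 25 ⇒ 25 hours.
Since Transform is critical, the +3 change carries straight to that chain (now 28 hours).
The critical path is still Join→Transform→Dashboard; finish is now 28 hours.
Change in finish: 28 − 25 = +3 hours.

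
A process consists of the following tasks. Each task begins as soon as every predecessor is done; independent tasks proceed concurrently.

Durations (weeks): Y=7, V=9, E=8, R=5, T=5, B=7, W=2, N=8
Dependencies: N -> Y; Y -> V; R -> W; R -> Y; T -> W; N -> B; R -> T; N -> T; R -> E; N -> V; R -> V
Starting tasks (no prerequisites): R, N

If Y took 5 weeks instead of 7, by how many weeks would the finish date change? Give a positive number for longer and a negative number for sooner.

-2

Baseline: N→Y→V = 8+7+9 = 24 → 24 weeks.
Y lies on that path, so at 5 weeks the path becomes 22 weeks.
The critical path is still N→Y→V; finish is now 22 weeks.
Change in finish: 22 − 24 = -2 weeks.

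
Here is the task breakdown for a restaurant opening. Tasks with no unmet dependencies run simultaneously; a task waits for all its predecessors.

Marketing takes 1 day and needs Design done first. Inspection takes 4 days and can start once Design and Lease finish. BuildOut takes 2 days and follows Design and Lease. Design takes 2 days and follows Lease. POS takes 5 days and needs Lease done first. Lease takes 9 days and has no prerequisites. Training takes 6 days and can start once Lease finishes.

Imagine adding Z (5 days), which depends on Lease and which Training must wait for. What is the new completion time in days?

Originally the restaurant opening takes 15 days.
With Z inserted, Training now waits for max(Lease, Z).
New critical path: Lease→Z→Training = 9+5+6 = 20 ⇒ 20 days.

20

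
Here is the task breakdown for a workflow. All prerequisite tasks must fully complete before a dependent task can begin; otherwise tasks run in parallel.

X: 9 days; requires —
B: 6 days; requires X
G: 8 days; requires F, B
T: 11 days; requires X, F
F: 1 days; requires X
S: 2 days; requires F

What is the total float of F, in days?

X→B→G = 9+6+8 = 23 sets the makespan at 23 days.
The longest chain containing F totals 21 days.
So F can slip 12 − 10 = 2 days.

2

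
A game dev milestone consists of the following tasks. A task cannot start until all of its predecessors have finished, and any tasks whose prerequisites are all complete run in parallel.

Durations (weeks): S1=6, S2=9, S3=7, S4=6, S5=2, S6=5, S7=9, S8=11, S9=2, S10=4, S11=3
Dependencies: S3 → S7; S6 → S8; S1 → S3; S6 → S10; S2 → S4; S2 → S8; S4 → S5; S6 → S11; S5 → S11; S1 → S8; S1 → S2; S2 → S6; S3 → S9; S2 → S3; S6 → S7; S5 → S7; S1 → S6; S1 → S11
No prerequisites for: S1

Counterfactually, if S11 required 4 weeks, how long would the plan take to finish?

32

As given, the longest chain is S1→S2→S4→S5→S7 = 6+9+6+2+9 = 32, so the finish is 32 weeks.
The longest path through S11 is only 26 weeks, so S11 has float 6.
No other chain overtakes it, so the finish is 32 weeks.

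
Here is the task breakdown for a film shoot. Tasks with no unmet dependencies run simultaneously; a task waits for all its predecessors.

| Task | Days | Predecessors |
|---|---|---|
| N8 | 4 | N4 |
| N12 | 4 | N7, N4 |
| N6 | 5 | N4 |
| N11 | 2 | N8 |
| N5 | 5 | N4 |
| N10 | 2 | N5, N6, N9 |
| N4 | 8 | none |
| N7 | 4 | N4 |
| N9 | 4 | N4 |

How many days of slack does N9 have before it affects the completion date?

2

Critical path: N4→N7→N12 = 8+4+4 = 16, so the finish is 16 days.
The longest chain containing N9 totals 14 days.
Float = 16 − 14 = 2.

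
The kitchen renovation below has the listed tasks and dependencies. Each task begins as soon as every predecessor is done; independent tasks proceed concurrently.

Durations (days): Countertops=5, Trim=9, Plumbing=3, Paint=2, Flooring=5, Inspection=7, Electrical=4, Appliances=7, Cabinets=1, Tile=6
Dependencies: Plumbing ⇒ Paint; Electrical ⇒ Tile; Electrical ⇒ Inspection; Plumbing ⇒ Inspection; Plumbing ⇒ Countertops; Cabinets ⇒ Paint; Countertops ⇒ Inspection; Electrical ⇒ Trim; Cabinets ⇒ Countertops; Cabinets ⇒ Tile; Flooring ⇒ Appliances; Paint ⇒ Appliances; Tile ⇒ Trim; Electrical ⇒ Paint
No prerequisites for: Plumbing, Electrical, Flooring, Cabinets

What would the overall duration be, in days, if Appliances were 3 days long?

Critical path before the change: Electrical→Tile→Trim = 4+6+9 = 19 giving 19 days.
Appliances is off the critical path — its longest chain is 13 days, giving 6 of slack.
The critical path is still Electrical→Tile→Trim; finish is now 19 days.

19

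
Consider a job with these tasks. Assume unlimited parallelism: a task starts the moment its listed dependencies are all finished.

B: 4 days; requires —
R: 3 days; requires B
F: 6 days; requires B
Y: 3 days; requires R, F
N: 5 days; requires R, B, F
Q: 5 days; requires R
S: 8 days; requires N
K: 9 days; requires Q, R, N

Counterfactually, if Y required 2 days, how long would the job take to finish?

24

Baseline: B→F→N→K = 4+6+5+9 = 24 → 24 days.
Y is off the critical path — its longest chain is 13 days, giving 11 of slack.
No other chain overtakes it, so the finish is 24 days.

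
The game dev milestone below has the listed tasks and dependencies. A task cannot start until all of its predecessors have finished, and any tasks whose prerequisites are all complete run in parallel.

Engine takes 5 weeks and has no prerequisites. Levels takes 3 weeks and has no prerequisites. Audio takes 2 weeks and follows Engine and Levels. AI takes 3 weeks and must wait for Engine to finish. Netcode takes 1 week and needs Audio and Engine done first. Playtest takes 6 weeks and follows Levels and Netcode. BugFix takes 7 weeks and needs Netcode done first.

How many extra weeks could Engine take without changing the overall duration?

0

Critical path: Engine→Audio→Netcode→BugFix = 5+2+1+7 = 15, so the finish is 15 weeks.
Engine finishes as early as 5 and must finish by 5.
So Engine can slip 5 − 5 = 0 weeks.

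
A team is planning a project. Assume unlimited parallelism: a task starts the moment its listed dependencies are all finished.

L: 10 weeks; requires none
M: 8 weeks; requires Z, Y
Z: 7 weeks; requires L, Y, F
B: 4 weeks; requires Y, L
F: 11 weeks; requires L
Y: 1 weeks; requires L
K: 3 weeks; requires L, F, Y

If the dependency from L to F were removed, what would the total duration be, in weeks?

With the dependency in place, L→F→Z→M = 10+11+7+8 = 36 sets the finish at 36 weeks.
Without L→F, F's earliest start moves from 10 to 0.
After: L→Y→Z→M = 10+1+7+8 = 26 → 26 weeks.

26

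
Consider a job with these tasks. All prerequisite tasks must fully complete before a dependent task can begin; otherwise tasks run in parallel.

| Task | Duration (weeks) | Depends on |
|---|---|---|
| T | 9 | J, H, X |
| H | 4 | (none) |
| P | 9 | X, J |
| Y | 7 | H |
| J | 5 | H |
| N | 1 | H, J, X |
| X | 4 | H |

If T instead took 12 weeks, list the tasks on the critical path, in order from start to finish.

H, J, T

The binding path is H→J→T = 4+5+9 = 18; finish at 18 weeks.
T lies on that path, so at 12 weeks the path becomes 21 weeks.
That remains the longest chain; total 21 weeks.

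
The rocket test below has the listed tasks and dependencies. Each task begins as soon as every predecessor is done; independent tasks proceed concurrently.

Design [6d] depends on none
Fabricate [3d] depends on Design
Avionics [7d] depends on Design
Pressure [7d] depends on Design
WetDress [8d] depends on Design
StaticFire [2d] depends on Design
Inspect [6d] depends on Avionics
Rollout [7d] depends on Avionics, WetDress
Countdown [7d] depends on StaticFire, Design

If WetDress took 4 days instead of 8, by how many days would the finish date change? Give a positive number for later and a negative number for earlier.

-1

Actual critical path: Design→WetDress→Rollout = 6+8+7 = 21 ⇒ 21 days.
Since WetDress is critical, the -4 change carries straight to that chain (now 17 days).
The binding chain switches to Design→Avionics→Rollout = 6+7+7 = 20; finish 20 days.
Change in finish: 20 − 21 = -1 days.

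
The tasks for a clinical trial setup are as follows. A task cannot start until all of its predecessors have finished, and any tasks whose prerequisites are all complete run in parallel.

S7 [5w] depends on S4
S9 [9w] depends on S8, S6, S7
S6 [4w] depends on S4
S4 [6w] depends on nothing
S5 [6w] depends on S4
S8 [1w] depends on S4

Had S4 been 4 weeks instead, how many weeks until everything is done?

18

Critical path before the change: S4→S7→S9 = 6+5+9 = 20 giving 20 weeks.
S4 is on the critical path; changing it to 4 makes that path 18 weeks.
That remains the longest chain; total 18 weeks.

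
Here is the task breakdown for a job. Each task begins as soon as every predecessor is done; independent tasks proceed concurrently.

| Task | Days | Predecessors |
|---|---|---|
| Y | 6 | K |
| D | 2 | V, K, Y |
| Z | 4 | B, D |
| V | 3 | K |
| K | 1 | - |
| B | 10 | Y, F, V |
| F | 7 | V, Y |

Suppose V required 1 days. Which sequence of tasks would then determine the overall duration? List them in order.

As given, the longest chain is K→Y→F→B→Z = 1+6+7+10+4 = 28, so the finish is 28 days.
The longest path through V is only 25 days, so V has float 3.
The critical path is still K→Y→F→B→Z; finish is now 28 days.

K, Y, F, B, Z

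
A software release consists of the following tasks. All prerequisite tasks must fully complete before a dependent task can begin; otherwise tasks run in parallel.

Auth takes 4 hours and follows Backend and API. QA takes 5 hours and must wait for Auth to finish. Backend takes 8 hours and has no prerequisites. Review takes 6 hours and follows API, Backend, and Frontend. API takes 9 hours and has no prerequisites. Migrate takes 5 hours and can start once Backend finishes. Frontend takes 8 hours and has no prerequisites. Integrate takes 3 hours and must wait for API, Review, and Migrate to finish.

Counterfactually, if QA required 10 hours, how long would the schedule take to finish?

As given, the longest chain is API→Auth→QA = 9+4+5 = 18, so the finish is 18 hours.
QA is on the critical path; changing it to 10 makes that path 23 hours.
That remains the longest chain; total 23 hours.

23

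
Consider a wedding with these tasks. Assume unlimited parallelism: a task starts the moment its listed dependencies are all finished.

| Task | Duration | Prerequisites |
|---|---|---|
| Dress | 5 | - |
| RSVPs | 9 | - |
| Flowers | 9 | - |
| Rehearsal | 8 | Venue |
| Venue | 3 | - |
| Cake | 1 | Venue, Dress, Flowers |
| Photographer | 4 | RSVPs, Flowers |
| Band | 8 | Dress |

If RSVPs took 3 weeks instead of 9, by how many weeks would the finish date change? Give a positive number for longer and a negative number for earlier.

0

Critical path before the change: RSVPs→Photographer = 9+4 = 13 giving 13 weeks.
RSVPs lies on that path, so at 3 weeks the path becomes 7 weeks.
Now Dress→Band = 5+8 = 13 is longest, so the finish becomes 13 weeks.
Change in finish: 13 − 13 = +0 weeks.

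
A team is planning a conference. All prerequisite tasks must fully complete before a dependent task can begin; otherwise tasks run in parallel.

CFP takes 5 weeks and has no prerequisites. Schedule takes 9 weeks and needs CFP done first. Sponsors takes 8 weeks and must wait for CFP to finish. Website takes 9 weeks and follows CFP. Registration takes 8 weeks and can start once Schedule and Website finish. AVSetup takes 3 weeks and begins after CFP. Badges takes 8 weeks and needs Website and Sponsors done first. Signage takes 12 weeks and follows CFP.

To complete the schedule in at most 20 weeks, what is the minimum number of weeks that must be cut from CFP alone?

Current finish: 22 weeks; target: 20.
CFP is on every critical path, so each week cut from CFP cuts the finish by one (this holds down to a finish of 18).
Need 22 − 20 = 2 weeks off CFP → CFP becomes 3 weeks, finish becomes 20.

2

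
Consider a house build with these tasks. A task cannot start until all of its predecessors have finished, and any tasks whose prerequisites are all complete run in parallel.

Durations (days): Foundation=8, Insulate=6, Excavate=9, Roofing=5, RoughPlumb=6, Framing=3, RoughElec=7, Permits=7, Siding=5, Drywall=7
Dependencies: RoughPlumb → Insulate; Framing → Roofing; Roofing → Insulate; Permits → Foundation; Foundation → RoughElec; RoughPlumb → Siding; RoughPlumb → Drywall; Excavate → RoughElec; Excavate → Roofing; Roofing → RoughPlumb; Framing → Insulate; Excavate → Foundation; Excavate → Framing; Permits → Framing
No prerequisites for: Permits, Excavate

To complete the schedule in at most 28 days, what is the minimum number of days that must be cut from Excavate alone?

2

Current finish: 30 days; target: 28.
Excavate is on every critical path, so each day cut from Excavate cuts the finish by one (this holds down to a finish of 28).
Need 30 − 28 = 2 days off Excavate → Excavate becomes 7 days, finish becomes 28.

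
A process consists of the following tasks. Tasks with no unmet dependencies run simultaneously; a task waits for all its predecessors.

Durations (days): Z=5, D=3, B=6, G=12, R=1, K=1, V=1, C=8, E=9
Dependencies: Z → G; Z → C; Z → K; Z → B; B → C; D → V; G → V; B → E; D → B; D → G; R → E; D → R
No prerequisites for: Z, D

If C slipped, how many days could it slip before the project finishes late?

1

The longest chain is Z→B→E = 5+6+9 = 20; overall finish 20 days.
C finishes as early as 19 and must finish by 20.
So C can slip 20 − 19 = 1 day.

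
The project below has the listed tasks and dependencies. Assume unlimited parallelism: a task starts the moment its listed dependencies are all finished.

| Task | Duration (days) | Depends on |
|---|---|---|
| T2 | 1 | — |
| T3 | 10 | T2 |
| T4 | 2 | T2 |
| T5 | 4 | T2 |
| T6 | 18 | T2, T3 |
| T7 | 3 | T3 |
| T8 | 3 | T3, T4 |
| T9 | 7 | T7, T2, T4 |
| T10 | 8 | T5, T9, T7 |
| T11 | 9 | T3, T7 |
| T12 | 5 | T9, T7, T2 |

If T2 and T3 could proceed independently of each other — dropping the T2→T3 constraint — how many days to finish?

28

Before: longest chain T2→T3→T6 = 1+10+18 = 29, finish 29.
Without T2→T3, T3's earliest start moves from 1 to 0.
After: T3→T6 = 10+18 = 28 → 28 days.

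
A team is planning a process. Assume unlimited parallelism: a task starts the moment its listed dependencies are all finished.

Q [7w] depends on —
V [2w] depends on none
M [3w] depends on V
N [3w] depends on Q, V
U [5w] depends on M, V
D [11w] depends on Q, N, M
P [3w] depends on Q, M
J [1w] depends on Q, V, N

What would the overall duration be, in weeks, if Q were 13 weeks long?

27

Baseline: Q→N→D = 7+3+11 = 21 → 21 weeks.
Since Q is critical, the +6 change carries straight to that chain (now 27 weeks).
No other chain overtakes it, so the finish is 27 weeks.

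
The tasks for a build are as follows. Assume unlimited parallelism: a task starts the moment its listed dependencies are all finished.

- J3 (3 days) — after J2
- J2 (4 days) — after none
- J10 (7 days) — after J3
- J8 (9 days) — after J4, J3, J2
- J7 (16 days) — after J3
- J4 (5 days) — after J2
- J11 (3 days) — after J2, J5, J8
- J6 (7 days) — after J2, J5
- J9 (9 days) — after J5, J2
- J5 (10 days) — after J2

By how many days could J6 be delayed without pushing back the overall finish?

2

The longest chain is J2→J3→J7 = 4+3+16 = 23; overall finish 23 days.
J6 finishes as early as 21 and must finish by 23.
Float = 23 − 21 = 2.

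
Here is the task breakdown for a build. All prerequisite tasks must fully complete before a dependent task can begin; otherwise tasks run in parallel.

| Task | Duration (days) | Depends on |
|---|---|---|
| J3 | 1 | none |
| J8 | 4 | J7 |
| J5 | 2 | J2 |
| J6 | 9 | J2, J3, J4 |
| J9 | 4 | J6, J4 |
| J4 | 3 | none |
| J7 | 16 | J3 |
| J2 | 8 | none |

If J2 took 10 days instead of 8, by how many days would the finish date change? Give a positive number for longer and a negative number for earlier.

The binding path is J2→J6→J9 = 8+9+4 = 21; finish at 21 days.
J2 lies on that path, so at 10 days the path becomes 23 days.
No other chain overtakes it, so the finish is 23 days.
Change in finish: 23 − 21 = +2 days.

2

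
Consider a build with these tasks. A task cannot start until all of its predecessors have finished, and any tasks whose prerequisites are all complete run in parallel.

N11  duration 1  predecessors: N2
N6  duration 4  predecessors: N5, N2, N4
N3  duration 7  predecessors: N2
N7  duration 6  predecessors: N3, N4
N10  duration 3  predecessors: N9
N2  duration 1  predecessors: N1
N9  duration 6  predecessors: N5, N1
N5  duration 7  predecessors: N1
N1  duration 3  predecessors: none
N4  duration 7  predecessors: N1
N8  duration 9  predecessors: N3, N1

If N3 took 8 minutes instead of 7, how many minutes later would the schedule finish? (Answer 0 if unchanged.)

Baseline: N1→N2→N3→N8 = 3+1+7+9 = 20 → 20 minutes.
Since N3 is critical, the +1 change carries straight to that chain (now 21 minutes).
No other chain overtakes it, so the finish is 21 minutes.
Change in finish: 21 − 20 = +1 minutes.

1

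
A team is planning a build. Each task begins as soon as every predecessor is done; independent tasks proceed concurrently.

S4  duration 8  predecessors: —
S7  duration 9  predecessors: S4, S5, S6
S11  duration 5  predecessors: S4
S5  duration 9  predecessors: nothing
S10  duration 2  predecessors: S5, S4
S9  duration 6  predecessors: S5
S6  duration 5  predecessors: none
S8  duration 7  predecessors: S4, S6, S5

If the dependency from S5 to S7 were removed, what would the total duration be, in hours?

17

Original critical path: S5→S7 = 9+9 = 18 ⇒ 18 hours.
Without S5→S7, S7's earliest start moves from 9 to 8.
The longest chain is now S4→S7 = 8+9 = 17, so the job takes 17 hours.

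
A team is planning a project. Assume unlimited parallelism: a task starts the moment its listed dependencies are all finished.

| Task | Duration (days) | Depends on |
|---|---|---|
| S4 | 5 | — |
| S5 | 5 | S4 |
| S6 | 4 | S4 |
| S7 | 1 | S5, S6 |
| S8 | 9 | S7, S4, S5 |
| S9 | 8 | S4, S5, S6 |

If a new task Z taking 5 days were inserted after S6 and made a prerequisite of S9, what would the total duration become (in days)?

22

Originally the plan takes 20 days.
With Z inserted, S9 now waits for max(S4, S5, S6, Z).
New critical path: S4→S6→Z→S9 = 5+4+5+8 = 22 ⇒ 22 days.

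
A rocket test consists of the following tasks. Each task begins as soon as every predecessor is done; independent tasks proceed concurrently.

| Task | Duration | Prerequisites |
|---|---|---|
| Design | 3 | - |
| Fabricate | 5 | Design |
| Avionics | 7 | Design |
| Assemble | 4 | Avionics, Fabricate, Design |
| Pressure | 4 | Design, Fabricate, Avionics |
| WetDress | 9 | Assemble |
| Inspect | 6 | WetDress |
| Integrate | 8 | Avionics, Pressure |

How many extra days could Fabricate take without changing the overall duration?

Design→Avionics→Assemble→WetDress→Inspect = 3+7+4+9+6 = 29 sets the makespan at 29 days.
The longest chain containing Fabricate totals 27 days.
So Fabricate can slip 10 − 8 = 2 days.

2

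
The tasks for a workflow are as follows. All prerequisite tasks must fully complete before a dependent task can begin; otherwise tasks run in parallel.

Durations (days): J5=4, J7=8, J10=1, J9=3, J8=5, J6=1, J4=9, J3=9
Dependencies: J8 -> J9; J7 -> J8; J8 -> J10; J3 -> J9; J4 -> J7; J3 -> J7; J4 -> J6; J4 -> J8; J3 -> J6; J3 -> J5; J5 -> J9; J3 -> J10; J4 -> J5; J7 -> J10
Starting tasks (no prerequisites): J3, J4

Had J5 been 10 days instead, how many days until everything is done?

Critical path before the change: J3→J7→J8→J9 = 9+8+5+3 = 25 giving 25 days.
The longest path through J5 is only 16 days, so J5 has float 9.
The critical path is still J3→J7→J8→J9; finish is now 25 days.

25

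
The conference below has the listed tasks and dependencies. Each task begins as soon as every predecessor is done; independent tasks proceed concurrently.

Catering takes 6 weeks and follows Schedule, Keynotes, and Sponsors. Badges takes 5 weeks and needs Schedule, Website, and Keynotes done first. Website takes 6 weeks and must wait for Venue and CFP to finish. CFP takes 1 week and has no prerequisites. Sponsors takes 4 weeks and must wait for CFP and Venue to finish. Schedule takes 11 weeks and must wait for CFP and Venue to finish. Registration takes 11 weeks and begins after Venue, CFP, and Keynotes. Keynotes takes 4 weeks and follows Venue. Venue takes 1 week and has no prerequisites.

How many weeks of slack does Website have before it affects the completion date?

6

Critical path: Venue→Schedule→Catering = 1+11+6 = 18, so the finish is 18 weeks.
Website finishes as early as 7 and must finish by 13.
So Website can slip 13 − 7 = 6 weeks.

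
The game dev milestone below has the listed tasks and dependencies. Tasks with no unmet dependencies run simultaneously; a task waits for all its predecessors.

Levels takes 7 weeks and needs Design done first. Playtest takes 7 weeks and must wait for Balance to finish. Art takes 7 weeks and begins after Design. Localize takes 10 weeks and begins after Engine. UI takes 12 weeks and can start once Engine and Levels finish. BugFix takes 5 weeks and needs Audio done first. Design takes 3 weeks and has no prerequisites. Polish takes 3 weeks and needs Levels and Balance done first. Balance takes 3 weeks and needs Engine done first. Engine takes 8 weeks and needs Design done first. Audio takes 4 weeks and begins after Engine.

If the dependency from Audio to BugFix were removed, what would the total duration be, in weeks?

Before: longest chain Design→Engine→UI = 3+8+12 = 23, finish 23.
Without Audio→BugFix, BugFix's earliest start moves from 15 to 0.
The longest chain is now Design→Engine→UI = 3+8+12 = 23, so the game dev milestone takes 23 weeks.

23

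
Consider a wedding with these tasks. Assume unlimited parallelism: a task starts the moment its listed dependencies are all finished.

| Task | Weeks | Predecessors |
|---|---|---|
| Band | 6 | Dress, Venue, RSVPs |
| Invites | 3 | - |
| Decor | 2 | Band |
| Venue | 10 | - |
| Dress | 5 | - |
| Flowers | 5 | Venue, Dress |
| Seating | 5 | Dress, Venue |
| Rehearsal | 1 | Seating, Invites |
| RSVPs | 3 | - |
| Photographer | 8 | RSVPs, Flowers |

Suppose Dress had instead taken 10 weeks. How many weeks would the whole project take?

23

Baseline: Venue→Flowers→Photographer = 10+5+8 = 23 → 23 weeks.
The longest path through Dress is only 18 weeks, so Dress has float 5.
No other chain overtakes it, so the finish is 23 weeks.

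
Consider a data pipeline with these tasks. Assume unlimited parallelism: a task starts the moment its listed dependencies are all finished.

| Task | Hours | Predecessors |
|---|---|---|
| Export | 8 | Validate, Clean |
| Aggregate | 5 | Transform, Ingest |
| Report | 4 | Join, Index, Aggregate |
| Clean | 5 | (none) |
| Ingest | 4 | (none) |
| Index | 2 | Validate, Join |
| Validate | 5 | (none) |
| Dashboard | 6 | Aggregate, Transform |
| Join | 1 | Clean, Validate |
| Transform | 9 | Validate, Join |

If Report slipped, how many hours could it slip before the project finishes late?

The longest chain is Clean→Join→Transform→Aggregate→Dashboard = 5+1+9+5+6 = 26; overall finish 26 hours.
The longest chain containing Report totals 24 hours.
So Report can slip 26 − 24 = 2 hours.

2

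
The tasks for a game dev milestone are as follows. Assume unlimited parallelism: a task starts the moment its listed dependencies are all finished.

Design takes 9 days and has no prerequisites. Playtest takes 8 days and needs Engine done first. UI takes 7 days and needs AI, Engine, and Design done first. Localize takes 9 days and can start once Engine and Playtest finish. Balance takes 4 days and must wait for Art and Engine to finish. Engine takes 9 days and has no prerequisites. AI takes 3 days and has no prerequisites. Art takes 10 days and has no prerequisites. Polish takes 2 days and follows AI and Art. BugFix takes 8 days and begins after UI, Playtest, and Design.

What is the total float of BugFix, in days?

Critical path: Engine→Playtest→Localize = 9+8+9 = 26, so the finish is 26 days.
The longest chain containing BugFix totals 25 days.
Float = 26 − 25 = 1.

1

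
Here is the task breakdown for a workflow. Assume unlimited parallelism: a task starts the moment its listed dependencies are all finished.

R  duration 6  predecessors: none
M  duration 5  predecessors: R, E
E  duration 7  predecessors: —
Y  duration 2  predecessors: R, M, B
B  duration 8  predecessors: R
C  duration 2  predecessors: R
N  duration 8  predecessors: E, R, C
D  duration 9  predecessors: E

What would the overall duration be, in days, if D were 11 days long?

18

Critical path before the change: E→D = 7+9 = 16 giving 16 days.
D is on the critical path; changing it to 11 makes that path 18 days.
That remains the longest chain; total 18 days.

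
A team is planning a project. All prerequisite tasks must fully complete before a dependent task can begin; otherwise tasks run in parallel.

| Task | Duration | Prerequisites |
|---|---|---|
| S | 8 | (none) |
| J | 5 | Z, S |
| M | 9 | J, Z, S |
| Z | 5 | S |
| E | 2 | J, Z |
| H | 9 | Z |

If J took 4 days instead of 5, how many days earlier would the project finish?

1

Critical path before the change: S→Z→J→M = 8+5+5+9 = 27 giving 27 days.
Since J is critical, the -1 change carries straight to that chain (now 26 days).
No other chain overtakes it, so the finish is 26 days.
Change in finish: 26 − 27 = -1 days.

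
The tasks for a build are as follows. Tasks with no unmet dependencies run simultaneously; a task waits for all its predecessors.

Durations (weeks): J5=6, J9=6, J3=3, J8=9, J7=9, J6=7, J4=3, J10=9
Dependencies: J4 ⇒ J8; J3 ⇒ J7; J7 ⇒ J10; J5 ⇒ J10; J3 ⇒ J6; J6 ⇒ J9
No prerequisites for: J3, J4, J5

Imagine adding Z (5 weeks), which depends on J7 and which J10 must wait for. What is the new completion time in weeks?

26

Originally the job takes 21 weeks.
With Z inserted, J10 now waits for max(J7, J5, Z).
New critical path: J3→J7→Z→J10 = 3+9+5+9 = 26 ⇒ 26 weeks.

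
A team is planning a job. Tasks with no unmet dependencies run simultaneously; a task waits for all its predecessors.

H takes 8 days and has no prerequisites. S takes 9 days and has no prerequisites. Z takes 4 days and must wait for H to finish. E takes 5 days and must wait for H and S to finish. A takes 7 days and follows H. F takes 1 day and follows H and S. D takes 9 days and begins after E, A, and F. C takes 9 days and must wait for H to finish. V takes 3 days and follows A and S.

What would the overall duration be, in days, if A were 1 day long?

23

As given, the longest chain is H→A→D = 8+7+9 = 24, so the finish is 24 days.
Since A is critical, the -6 change carries straight to that chain (now 18 days).
The binding chain switches to S→E→D = 9+5+9 = 23; finish 23 days.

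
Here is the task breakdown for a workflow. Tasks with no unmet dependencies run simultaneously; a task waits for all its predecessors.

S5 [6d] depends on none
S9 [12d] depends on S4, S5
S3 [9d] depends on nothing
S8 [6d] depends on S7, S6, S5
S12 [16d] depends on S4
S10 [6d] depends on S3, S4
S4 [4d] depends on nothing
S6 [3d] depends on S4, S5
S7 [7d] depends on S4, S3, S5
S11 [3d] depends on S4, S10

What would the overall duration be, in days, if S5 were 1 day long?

22

As given, the longest chain is S3→S7→S8 = 9+7+6 = 22, so the finish is 22 days.
S5 has 3 days of float (longest path through it is 19).
No other chain overtakes it, so the finish is 22 days.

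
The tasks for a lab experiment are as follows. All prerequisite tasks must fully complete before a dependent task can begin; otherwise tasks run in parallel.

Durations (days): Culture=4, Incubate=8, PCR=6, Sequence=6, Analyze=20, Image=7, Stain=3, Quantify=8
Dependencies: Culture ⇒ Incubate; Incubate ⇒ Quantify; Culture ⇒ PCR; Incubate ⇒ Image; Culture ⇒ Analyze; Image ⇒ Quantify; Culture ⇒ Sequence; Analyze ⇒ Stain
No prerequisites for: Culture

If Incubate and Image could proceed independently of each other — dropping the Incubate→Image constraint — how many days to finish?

With the dependency in place, Culture→Incubate→Image→Quantify = 4+8+7+8 = 27 sets the finish at 27 days.
Without Incubate→Image, Image's earliest start moves from 12 to 0.
After: Culture→Analyze→Stain = 4+20+3 = 27 → 27 days.

27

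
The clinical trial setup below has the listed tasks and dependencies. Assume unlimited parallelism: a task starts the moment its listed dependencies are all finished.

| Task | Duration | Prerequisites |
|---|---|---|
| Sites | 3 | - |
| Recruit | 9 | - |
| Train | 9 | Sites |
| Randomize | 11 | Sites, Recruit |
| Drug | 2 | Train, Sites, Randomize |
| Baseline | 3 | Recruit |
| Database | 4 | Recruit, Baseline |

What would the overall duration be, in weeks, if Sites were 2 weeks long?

Actual critical path: Recruit→Randomize→Drug = 9+11+2 = 22 ⇒ 22 weeks.
Sites is off the critical path — its longest chain is 16 weeks, giving 6 of slack.
No other chain overtakes it, so the finish is 22 weeks.

22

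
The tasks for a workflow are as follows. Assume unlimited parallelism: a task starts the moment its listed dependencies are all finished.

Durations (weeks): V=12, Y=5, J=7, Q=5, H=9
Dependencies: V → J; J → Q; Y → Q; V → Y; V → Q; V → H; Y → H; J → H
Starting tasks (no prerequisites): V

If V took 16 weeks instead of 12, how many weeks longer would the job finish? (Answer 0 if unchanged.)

4

The binding path is V→J→H = 12+7+9 = 28; finish at 28 weeks.
V lies on that path, so at 16 weeks the path becomes 32 weeks.
That remains the longest chain; total 32 weeks.
Change in finish: 32 − 28 = +4 weeks.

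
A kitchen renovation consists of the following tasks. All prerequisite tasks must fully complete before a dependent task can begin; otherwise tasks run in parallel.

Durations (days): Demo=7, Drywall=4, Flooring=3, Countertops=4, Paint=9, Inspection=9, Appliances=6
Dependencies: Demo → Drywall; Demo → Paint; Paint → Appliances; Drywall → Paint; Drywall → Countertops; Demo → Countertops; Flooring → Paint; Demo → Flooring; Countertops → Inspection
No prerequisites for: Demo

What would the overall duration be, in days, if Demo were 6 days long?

25

Actual critical path: Demo→Drywall→Paint→Appliances = 7+4+9+6 = 26 ⇒ 26 days.
Demo lies on that path, so at 6 days the path becomes 25 days.
That remains the longest chain; total 25 days.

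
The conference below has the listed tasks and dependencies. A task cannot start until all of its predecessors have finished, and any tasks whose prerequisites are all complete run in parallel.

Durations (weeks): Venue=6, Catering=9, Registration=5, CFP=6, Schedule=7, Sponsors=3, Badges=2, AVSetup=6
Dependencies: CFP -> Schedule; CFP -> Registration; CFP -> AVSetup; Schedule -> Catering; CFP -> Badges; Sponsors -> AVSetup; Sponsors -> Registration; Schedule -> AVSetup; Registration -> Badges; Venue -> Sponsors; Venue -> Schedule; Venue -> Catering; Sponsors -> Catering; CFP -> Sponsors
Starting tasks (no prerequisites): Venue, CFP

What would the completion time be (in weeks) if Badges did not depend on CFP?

Before: longest chain Venue→Schedule→Catering = 6+7+9 = 22, finish 22.
Dropping CFP→Badges doesn't change Badges's earliest start (14); another predecessor still binds.
New critical path: Venue→Schedule→Catering = 6+7+9 = 22 ⇒ 22 weeks.

22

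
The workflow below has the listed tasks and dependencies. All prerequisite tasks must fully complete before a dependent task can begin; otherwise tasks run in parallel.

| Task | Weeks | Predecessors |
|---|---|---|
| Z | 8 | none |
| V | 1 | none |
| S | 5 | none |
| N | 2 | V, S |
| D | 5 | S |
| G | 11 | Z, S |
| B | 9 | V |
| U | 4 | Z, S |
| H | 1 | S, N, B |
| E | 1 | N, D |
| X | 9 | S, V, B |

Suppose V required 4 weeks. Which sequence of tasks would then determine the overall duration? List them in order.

Actual critical path: V→B→X = 1+9+9 = 19 ⇒ 19 weeks.
V is on the critical path; changing it to 4 makes that path 22 weeks.
The critical path is still V→B→X; finish is now 22 weeks.

V, B, X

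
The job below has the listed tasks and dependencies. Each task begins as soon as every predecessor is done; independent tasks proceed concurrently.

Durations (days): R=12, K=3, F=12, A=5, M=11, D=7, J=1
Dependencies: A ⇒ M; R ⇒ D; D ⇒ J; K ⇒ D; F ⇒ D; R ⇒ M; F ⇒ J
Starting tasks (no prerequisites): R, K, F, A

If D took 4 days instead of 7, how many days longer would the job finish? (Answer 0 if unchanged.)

0

As given, the longest chain is R→M = 12+11 = 23, so the finish is 23 days.
D has 3 days of float (longest path through it is 20).
That remains the longest chain; total 23 days.
Change in finish: 23 − 23 = +0 days.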